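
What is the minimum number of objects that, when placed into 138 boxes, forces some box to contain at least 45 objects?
n = (45 − 1)·138 + 1 = 6073

By the generalised pigeonhole principle, to guarantee some box contains ≥ r objects we need more than (r − 1) · k objects total. Threshold: n = (r − 1) · k + 1. With r = 45 and k = 138: n = 44 · 138 + 1 = 6072 + 1 = 6073. For n = 6072 = 44 · 138, we can put exactly 44 objects in every box, avoiding 45 in any single one — so 6073 is tight.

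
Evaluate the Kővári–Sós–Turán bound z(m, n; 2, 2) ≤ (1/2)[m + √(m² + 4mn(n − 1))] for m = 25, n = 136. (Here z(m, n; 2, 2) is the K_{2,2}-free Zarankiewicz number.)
z(25, 136; 2, 2) ≤ (1/2)[25 + √(25² + 4·25·136·135)] = (1/2)[25 + √1836625] = 690.1107

Kővári–Sós–Turán: let r_1, ..., r_25 be the row sums and z = Σ r_i the total number of 1s. Each pair of columns can share at most one row with both entries 1 (else a 2×2 all-ones block appears), so Σ_i C(r_i, 2) ≤ C(136, 2) = 9180. By convexity Σ_i C(r_i, 2) ≥ 25·C(z/25, 2) = z(z − 25)/(2·25), giving z² − 25z − 25·136·135 ≤ 0 and hence z ≤ (1/2)[25 + √(625 + 4·459000)] = (1/2)[25 + √1836625] ≈ (1/2)(25 + 1355.2214) = 690.1107.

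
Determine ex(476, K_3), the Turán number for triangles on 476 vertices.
ex(476, K_3) = ⌊476^2/4⌋ = 56644

Mantel (1907): a triangle-free graph on n vertices has at most ⌊n^2/4⌋ edges, with equality for the complete bipartite graph K_{⌊n/2⌋, ⌈n/2⌉}. For n = 476: ⌊476^2/4⌋ = ⌊226576/4⌋ = 56644. The extremal graph is K_{238, 238}, which has 238·238 = 56644 edges.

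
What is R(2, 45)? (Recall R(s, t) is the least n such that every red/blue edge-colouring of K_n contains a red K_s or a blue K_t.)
R(2, 45) = 45

R(2, k) = k for all k ≥ 2: in a 2-colouring of K_k, either some edge is red (a red K_2) or all edges are blue (a blue K_k). And K_{44} coloured all-blue has no blue K_45, so R(2, 45) > 44. Hence R(2, 45) = 45.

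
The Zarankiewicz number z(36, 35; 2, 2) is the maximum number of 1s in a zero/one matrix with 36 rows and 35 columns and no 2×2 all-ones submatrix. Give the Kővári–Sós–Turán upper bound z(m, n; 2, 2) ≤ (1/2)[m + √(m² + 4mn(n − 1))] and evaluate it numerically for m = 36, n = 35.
z(36, 35; 2, 2) ≤ (1/2)[36 + √(36² + 4·36·35·34)] = (1/2)[36 + √172656] = 225.7595

Kővári–Sós–Turán: let r_1, ..., r_36 be the row sums and z = Σ r_i the total number of 1s. Each pair of columns can share at most one row with both entries 1 (else a 2×2 all-ones block appears), so Σ_i C(r_i, 2) ≤ C(35, 2) = 595. By convexity Σ_i C(r_i, 2) ≥ 36·C(z/36, 2) = z(z − 36)/(2·36), giving z² − 36z − 36·35·34 ≤ 0 and hence z ≤ (1/2)[36 + √(1296 + 4·42840)] = (1/2)[36 + √172656] ≈ (1/2)(36 + 415.519) = 225.7595.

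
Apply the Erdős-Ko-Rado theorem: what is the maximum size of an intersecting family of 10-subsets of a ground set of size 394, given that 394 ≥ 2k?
max |F| = C(393, 9) = 561949481790441745

Erdős-Ko-Rado (1961): when n ≥ 2k, max |F| = C(n−1, k−1). The bound is attained by the star {A : i ∈ A} for any fixed i ∈ [n]. Here C(394−1, 10−1) = C(393, 9) = 561949481790441745.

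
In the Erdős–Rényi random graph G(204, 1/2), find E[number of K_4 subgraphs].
E[# K_4] = C(204, 4) · (1/2)^C(4, 2) = 70058751 / 2^6 = 1094667.984375

For each 4-subset S of vertices (there are C(204, 4) = 70058751 such S), let X_S = 1 if S induces a K_4 (all C(4, 2) = 6 edges present). Then P(X_S = 1) = (1/2)^6 = 1/64. By linearity of expectation, E[# K_4] = C(204, 4) · (1/2)^6 = 70058751 / 64 = 1094667.984375.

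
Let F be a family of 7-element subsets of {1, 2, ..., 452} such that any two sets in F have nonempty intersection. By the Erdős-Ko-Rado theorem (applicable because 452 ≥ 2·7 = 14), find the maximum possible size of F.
max |F| = C(451, 6) = 11303769578640

The Erdős-Ko-Rado theorem states: for n ≥ 2k, an intersecting family of k-subsets of an n-element set has size at most C(n − 1, k − 1), with equality for 'star' families {A ⊆ [n] : |A| = k, i ∈ A} (fix an element i). For n = 452, k = 7: C(451, 6) = 11303769578640.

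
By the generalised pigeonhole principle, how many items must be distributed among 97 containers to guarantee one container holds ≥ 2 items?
n = (2 − 1)·97 + 1 = 98

By the generalised pigeonhole principle, to guarantee some box contains ≥ r objects we need more than (r − 1) · k objects total. Threshold: n = (r − 1) · k + 1. With r = 2 and k = 97: n = 1 · 97 + 1 = 97 + 1 = 98. For n = 97 = 1 · 97, we can put exactly 1 objects in every box, avoiding 2 in any single one — so 98 is tight.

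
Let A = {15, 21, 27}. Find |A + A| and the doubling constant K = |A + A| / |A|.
K = |A + A| / |A| = 5/3

Enumerate A + A = {a + b : a, b ∈ A}. With |A| = 3, there are |A|^2 = 9 ordered sum pairs; collecting distinct values, A + A = {30, 36, 42, 48, 54}, so |A + A| = 5. Thus K = 5/3. Here |A + A| = 2|A| − 1 = 5, the minimum possible — so K = 5/3 is minimal, which holds iff A is an arithmetic progression.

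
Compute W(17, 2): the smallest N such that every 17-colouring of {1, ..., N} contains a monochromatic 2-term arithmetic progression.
W(17, 2) = 17 + 1 = 18

A 2-term AP is any pair of integers, so a monochromatic 2-AP exists iff some colour is used at least twice. With 17 colours, the colouring i ↦ i on {1, ..., 17} uses each colour once, avoiding any monochromatic pair, so W(17, 2) > 17. For {1, ..., 18}, pigeonhole forces two integers of the same colour, which form a monochromatic 2-AP. Hence W(17, 2) = 18.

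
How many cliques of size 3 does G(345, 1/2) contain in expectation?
E[# K_3] = C(345, 3) · (1/2)^C(3, 2) = 6784540 / 2^3 = 1696135/2 = 848067.5

For each 3-subset S of vertices (there are C(345, 3) = 6784540 such S), let X_S = 1 if S induces a K_3 (all C(3, 2) = 3 edges present). Then P(X_S = 1) = (1/2)^3 = 1/8. By linearity of expectation, E[# K_3] = C(345, 3) · (1/2)^3 = 6784540 / 8 = 1696135/2 = 848067.5.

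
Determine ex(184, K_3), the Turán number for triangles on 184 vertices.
ex(184, K_3) = ⌊184^2/4⌋ = 8464

Mantel (1907): a triangle-free graph on n vertices has at most ⌊n^2/4⌋ edges, with equality for the complete bipartite graph K_{⌊n/2⌋, ⌈n/2⌉}. For n = 184: ⌊184^2/4⌋ = ⌊33856/4⌋ = 8464. The extremal graph is K_{92, 92}, which has 92·92 = 8464 edges.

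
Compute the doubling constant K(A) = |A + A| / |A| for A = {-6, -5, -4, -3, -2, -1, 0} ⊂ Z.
K = |A + A| / |A| = 13/7

Enumerate A + A = {a + b : a, b ∈ A}. With |A| = 7, there are |A|^2 = 49 ordered sum pairs; collecting distinct values, A + A = {-12, -11, -10, -9, -8, -7, -6, -5, -4, -3, -2, -1, 0}, so |A + A| = 13. Thus K = 13/7. Here |A + A| = 2|A| − 1 = 13, the minimum possible — so K = 13/7 is minimal, which holds iff A is an arithmetic progression.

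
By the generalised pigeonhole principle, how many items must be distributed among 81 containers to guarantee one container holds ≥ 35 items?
n = (35 − 1)·81 + 1 = 2755

By the generalised pigeonhole principle, to guarantee some box contains ≥ r objects we need more than (r − 1) · k objects total. Threshold: n = (r − 1) · k + 1. With r = 35 and k = 81: n = 34 · 81 + 1 = 2754 + 1 = 2755. For n = 2754 = 34 · 81, we can put exactly 34 objects in every box, avoiding 35 in any single one — so 2755 is tight.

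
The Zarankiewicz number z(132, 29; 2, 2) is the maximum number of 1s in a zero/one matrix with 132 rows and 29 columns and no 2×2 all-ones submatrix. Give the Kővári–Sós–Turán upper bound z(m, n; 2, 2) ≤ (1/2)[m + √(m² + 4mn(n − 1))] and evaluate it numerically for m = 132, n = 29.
z(132, 29; 2, 2) ≤ (1/2)[132 + √(132² + 4·132·29·28)] = (1/2)[132 + √446160] = 399.976

Kővári–Sós–Turán: let r_1, ..., r_132 be the row sums and z = Σ r_i the total number of 1s. Each pair of columns can share at most one row with both entries 1 (else a 2×2 all-ones block appears), so Σ_i C(r_i, 2) ≤ C(29, 2) = 406. By convexity Σ_i C(r_i, 2) ≥ 132·C(z/132, 2) = z(z − 132)/(2·132), giving z² − 132z − 132·29·28 ≤ 0 and hence z ≤ (1/2)[132 + √(17424 + 4·107184)] = (1/2)[132 + √446160] ≈ (1/2)(132 + 667.9521) = 399.976.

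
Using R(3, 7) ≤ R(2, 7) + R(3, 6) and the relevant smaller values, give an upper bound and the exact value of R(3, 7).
R(3, 7) ≤ R(2, 7) + R(3, 6) = 7 + 18 = 25; exact value R(3, 7) = 23.

The Erdős–Szekeres recurrence R(r, s) ≤ R(r−1, s) + R(r, s−1) applied to (r, s) = (3, 7) gives
  R(3, 7) ≤ R(2, 7) + R(3, 6) = 7 + 18 = 25.
(Recall R(2, k) = k and R is symmetric.) The recurrence is not tight here (it gives 25, but the exact value is R(3, 7) = 23); the tight upper bound requires a sharper argument than the simple recurrence, combined with a lower-bound construction on K_{22}.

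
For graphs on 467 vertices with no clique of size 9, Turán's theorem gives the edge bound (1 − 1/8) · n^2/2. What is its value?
Turán density bound = (7/8) · 467^2/2 = 1526623/16 ≈ 95413.9375

Turán's theorem: ex(n, K_{r+1}) is achieved by the complete r-partite Turán graph T(n, r) with parts as balanced as possible, and is at most (1 − 1/r) · n^2/2. For r = 8, n = 467: the density bound is (7/8) · 218089/2 = 1526623/16 ≈ 95413.9375. The integer-valued extremum is e(T(467, 8)) = 95413, which is strictly less than the density bound 1526623/16 since 8 ∤ 467 (the parts of T(467, 8) cannot all be equal).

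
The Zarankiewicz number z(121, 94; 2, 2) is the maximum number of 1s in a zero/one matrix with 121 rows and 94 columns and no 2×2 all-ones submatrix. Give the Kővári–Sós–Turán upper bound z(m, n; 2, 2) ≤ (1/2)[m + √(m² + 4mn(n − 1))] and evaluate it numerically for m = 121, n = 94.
z(121, 94; 2, 2) ≤ (1/2)[121 + √(121² + 4·121·94·93)] = (1/2)[121 + √4245769] = 1090.7632

Kővári–Sós–Turán: let r_1, ..., r_121 be the row sums and z = Σ r_i the total number of 1s. Each pair of columns can share at most one row with both entries 1 (else a 2×2 all-ones block appears), so Σ_i C(r_i, 2) ≤ C(94, 2) = 4371. By convexity Σ_i C(r_i, 2) ≥ 121·C(z/121, 2) = z(z − 121)/(2·121), giving z² − 121z − 121·94·93 ≤ 0 and hence z ≤ (1/2)[121 + √(14641 + 4·1057782)] = (1/2)[121 + √4245769] ≈ (1/2)(121 + 2060.5264) = 1090.7632.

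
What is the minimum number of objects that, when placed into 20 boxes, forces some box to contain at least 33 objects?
n = (33 − 1)·20 + 1 = 641

By the generalised pigeonhole principle, to guarantee some box contains ≥ r objects we need more than (r − 1) · k objects total. Threshold: n = (r − 1) · k + 1. With r = 33 and k = 20: n = 32 · 20 + 1 = 640 + 1 = 641. For n = 640 = 32 · 20, we can put exactly 32 objects in every box, avoiding 33 in any single one — so 641 is tight.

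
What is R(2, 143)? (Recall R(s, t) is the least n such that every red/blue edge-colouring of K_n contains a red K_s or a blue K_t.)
R(2, 143) = 143

R(2, k) = k for all k ≥ 2: in a 2-colouring of K_k, either some edge is red (a red K_2) or all edges are blue (a blue K_k). And K_{142} coloured all-blue has no blue K_143, so R(2, 143) > 142. Hence R(2, 143) = 143.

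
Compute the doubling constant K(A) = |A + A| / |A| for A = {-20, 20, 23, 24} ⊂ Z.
K = |A + A| / |A| = 10/4 = 5/2

Enumerate A + A = {a + b : a, b ∈ A}. With |A| = 4, there are |A|^2 = 16 ordered sum pairs; collecting distinct values, A + A = {-40, 0, 3, 4, 40, 43, 44, 46, 47, 48}, so |A + A| = 10. Thus K = 10/4 = 5/2. For comparison, the minimum possible |A + A| over all 4-element sets is 2·4 − 1 = 7 (so min K = 7/4), attained only by arithmetic progressions.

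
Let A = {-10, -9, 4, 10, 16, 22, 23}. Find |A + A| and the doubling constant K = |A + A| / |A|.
K = |A + A| / |A| = 23/7

Enumerate A + A = {a + b : a, b ∈ A}. With |A| = 7, there are |A|^2 = 49 ordered sum pairs; collecting distinct values, A + A = {-20, -19, -18, -6, -5, 0, 1, 6, 7, 8, 12, 13, 14, 20, 26, 27, 32, 33, 38, 39, 44, 45, 46}, so |A + A| = 23. Thus K = 23/7. For comparison, the minimum possible |A + A| over all 7-element sets is 2·7 − 1 = 13 (so min K = 13/7), attained only by arithmetic progressions.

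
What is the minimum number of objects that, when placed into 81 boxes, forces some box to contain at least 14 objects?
n = (14 − 1)·81 + 1 = 1054

By the generalised pigeonhole principle, to guarantee some box contains ≥ r objects we need more than (r − 1) · k objects total. Threshold: n = (r − 1) · k + 1. With r = 14 and k = 81: n = 13 · 81 + 1 = 1053 + 1 = 1054. For n = 1053 = 13 · 81, we can put exactly 13 objects in every box, avoiding 14 in any single one — so 1054 is tight.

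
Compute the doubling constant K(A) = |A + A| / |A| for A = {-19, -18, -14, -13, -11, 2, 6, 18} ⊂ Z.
K = |A + A| / |A| = 33/8

Enumerate A + A = {a + b : a, b ∈ A}. With |A| = 8, there are |A|^2 = 64 ordered sum pairs; collecting distinct values, A + A = {-38, -37, -36, -33, -32, -31, -30, -29, -28, -27, -26, -25, -24, -22, -17, -16, -13, -12, -11, -9, -8, -7, -5, -1, 0, 4, 5, 7, 8, 12, 20, 24, 36}, so |A + A| = 33. Thus K = 33/8. For comparison, the minimum possible |A + A| over all 8-element sets is 2·8 − 1 = 15 (so min K = 15/8), attained only by arithmetic progressions.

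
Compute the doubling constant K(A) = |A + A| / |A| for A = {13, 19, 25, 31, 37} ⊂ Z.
K = |A + A| / |A| = 9/5

Enumerate A + A = {a + b : a, b ∈ A}. With |A| = 5, there are |A|^2 = 25 ordered sum pairs; collecting distinct values, A + A = {26, 32, 38, 44, 50, 56, 62, 68, 74}, so |A + A| = 9. Thus K = 9/5. Here |A + A| = 2|A| − 1 = 9, the minimum possible — so K = 9/5 is minimal, which holds iff A is an arithmetic progression.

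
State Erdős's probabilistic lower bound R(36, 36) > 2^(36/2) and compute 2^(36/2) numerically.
2^(36/2) = 262144; so R(36, 36) > 262144

Colour each edge of K_n uniformly at random with red/blue. The expected number of monochromatic K_36 is C(n, 36) · 2 · 2^(−C(36,2)). If C(n, 36) · 2^(1 − C(36,2)) < 1, then with positive probability no monochromatic K_36 exists, so R(36, 36) > n. The standard estimate C(n, 36) ≤ n^36/36! shows this inequality holds whenever n ≤ 2^(36/2) (since 36! · 2^(C(36,2) − 1) > 2^(36^2/2) ≥ n^36). Hence R(36, 36) > 2^(36/2) = 262144.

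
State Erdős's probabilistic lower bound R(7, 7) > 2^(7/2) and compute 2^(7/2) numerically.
2^(7/2) = 11.3137; so R(7, 7) > 11.3137

Colour each edge of K_n uniformly at random with red/blue. The expected number of monochromatic K_7 is C(n, 7) · 2 · 2^(−C(7,2)). If C(n, 7) · 2^(1 − C(7,2)) < 1, then with positive probability no monochromatic K_7 exists, so R(7, 7) > n. The standard estimate C(n, 7) ≤ n^7/7! shows this inequality holds whenever n ≤ 2^(7/2) (since 7! · 2^(C(7,2) − 1) > 2^(7^2/2) ≥ n^7). Hence R(7, 7) > 2^(7/2) = 11.3137.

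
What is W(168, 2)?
W(168, 2) = 168 + 1 = 169

A 2-term AP is any pair of integers, so a monochromatic 2-AP exists iff some colour is used at least twice. With 168 colours, the colouring i ↦ i on {1, ..., 168} uses each colour once, avoiding any monochromatic pair, so W(168, 2) > 168. For {1, ..., 169}, pigeonhole forces two integers of the same colour, which form a monochromatic 2-AP. Hence W(168, 2) = 169.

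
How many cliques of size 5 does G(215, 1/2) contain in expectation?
E[# K_5] = C(215, 5) · (1/2)^C(5, 2) = 3653161793 / 2^10 ≈ 3567540.813477

For each 5-subset S of vertices (there are C(215, 5) = 3653161793 such S), let X_S = 1 if S induces a K_5 (all C(5, 2) = 10 edges present). Then P(X_S = 1) = (1/2)^10 = 1/1024. By linearity of expectation, E[# K_5] = C(215, 5) · (1/2)^10 = 3653161793 / 1024 ≈ 3567540.813477.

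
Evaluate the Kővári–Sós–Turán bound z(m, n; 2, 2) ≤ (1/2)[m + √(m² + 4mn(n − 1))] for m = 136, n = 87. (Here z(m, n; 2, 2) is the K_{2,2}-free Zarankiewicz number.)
z(136, 87; 2, 2) ≤ (1/2)[136 + √(136² + 4·136·87·86)] = (1/2)[136 + √4088704] = 1079.0272

Kővári–Sós–Turán: let r_1, ..., r_136 be the row sums and z = Σ r_i the total number of 1s. Each pair of columns can share at most one row with both entries 1 (else a 2×2 all-ones block appears), so Σ_i C(r_i, 2) ≤ C(87, 2) = 3741. By convexity Σ_i C(r_i, 2) ≥ 136·C(z/136, 2) = z(z − 136)/(2·136), giving z² − 136z − 136·87·86 ≤ 0 and hence z ≤ (1/2)[136 + √(18496 + 4·1017552)] = (1/2)[136 + √4088704] ≈ (1/2)(136 + 2022.0544) = 1079.0272.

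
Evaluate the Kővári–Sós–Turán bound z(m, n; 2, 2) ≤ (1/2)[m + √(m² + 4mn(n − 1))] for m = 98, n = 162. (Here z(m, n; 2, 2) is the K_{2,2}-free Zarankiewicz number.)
z(98, 162; 2, 2) ≤ (1/2)[98 + √(98² + 4·98·162·161)] = (1/2)[98 + √10233748] = 1648.5115

Kővári–Sós–Turán: let r_1, ..., r_98 be the row sums and z = Σ r_i the total number of 1s. Each pair of columns can share at most one row with both entries 1 (else a 2×2 all-ones block appears), so Σ_i C(r_i, 2) ≤ C(162, 2) = 13041. By convexity Σ_i C(r_i, 2) ≥ 98·C(z/98, 2) = z(z − 98)/(2·98), giving z² − 98z − 98·162·161 ≤ 0 and hence z ≤ (1/2)[98 + √(9604 + 4·2556036)] = (1/2)[98 + √10233748] ≈ (1/2)(98 + 3199.023) = 1648.5115.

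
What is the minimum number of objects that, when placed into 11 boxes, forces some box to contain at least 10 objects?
n = (10 − 1)·11 + 1 = 100

By the generalised pigeonhole principle, to guarantee some box contains ≥ r objects we need more than (r − 1) · k objects total. Threshold: n = (r − 1) · k + 1. With r = 10 and k = 11: n = 9 · 11 + 1 = 99 + 1 = 100. For n = 99 = 9 · 11, we can put exactly 9 objects in every box, avoiding 10 in any single one — so 100 is tight.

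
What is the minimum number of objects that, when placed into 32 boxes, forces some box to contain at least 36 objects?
n = (36 − 1)·32 + 1 = 1121

By the generalised pigeonhole principle, to guarantee some box contains ≥ r objects we need more than (r − 1) · k objects total. Threshold: n = (r − 1) · k + 1. With r = 36 and k = 32: n = 35 · 32 + 1 = 1120 + 1 = 1121. For n = 1120 = 35 · 32, we can put exactly 35 objects in every box, avoiding 36 in any single one — so 1121 is tight.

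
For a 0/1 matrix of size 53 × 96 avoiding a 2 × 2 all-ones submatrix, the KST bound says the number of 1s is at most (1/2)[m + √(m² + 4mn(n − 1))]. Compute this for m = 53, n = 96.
z(53, 96; 2, 2) ≤ (1/2)[53 + √(53² + 4·53·96·95)] = (1/2)[53 + √1936249] = 722.2458

Kővári–Sós–Turán: let r_1, ..., r_53 be the row sums and z = Σ r_i the total number of 1s. Each pair of columns can share at most one row with both entries 1 (else a 2×2 all-ones block appears), so Σ_i C(r_i, 2) ≤ C(96, 2) = 4560. By convexity Σ_i C(r_i, 2) ≥ 53·C(z/53, 2) = z(z − 53)/(2·53), giving z² − 53z − 53·96·95 ≤ 0 and hence z ≤ (1/2)[53 + √(2809 + 4·483360)] = (1/2)[53 + √1936249] ≈ (1/2)(53 + 1391.4916) = 722.2458.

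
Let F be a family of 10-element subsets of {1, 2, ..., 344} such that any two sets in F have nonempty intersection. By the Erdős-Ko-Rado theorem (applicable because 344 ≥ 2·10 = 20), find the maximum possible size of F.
max |F| = C(343, 9) = 162899920753439870

Erdős-Ko-Rado (1961): when n ≥ 2k, max |F| = C(n−1, k−1). The bound is attained by the star {A : i ∈ A} for any fixed i ∈ [n]. Here C(344−1, 10−1) = C(343, 9) = 162899920753439870.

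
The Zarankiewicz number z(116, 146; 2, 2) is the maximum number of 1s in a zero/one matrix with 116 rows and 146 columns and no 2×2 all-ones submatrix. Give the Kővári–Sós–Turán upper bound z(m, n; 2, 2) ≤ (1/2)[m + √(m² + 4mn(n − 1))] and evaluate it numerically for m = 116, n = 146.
z(116, 146; 2, 2) ≤ (1/2)[116 + √(116² + 4·116·146·145)] = (1/2)[116 + √9836336] = 1626.1467

Kővári–Sós–Turán: let r_1, ..., r_116 be the row sums and z = Σ r_i the total number of 1s. Each pair of columns can share at most one row with both entries 1 (else a 2×2 all-ones block appears), so Σ_i C(r_i, 2) ≤ C(146, 2) = 10585. By convexity Σ_i C(r_i, 2) ≥ 116·C(z/116, 2) = z(z − 116)/(2·116), giving z² − 116z − 116·146·145 ≤ 0 and hence z ≤ (1/2)[116 + √(13456 + 4·2455720)] = (1/2)[116 + √9836336] ≈ (1/2)(116 + 3136.2934) = 1626.1467.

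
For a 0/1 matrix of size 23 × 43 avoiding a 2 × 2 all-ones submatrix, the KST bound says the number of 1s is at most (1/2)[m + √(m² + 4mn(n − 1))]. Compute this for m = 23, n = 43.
z(23, 43; 2, 2) ≤ (1/2)[23 + √(23² + 4·23·43·42)] = (1/2)[23 + √166681] = 215.6329

Kővári–Sós–Turán: let r_1, ..., r_23 be the row sums and z = Σ r_i the total number of 1s. Each pair of columns can share at most one row with both entries 1 (else a 2×2 all-ones block appears), so Σ_i C(r_i, 2) ≤ C(43, 2) = 903. By convexity Σ_i C(r_i, 2) ≥ 23·C(z/23, 2) = z(z − 23)/(2·23), giving z² − 23z − 23·43·42 ≤ 0 and hence z ≤ (1/2)[23 + √(529 + 4·41538)] = (1/2)[23 + √166681] ≈ (1/2)(23 + 408.2658) = 215.6329.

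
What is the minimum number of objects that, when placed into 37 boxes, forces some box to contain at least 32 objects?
n = (32 − 1)·37 + 1 = 1148

By the generalised pigeonhole principle, to guarantee some box contains ≥ r objects we need more than (r − 1) · k objects total. Threshold: n = (r − 1) · k + 1. With r = 32 and k = 37: n = 31 · 37 + 1 = 1147 + 1 = 1148. For n = 1147 = 31 · 37, we can put exactly 31 objects in every box, avoiding 32 in any single one — so 1148 is tight.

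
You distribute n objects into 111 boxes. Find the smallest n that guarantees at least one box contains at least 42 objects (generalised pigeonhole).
n = (42 − 1)·111 + 1 = 4552

By the generalised pigeonhole principle, to guarantee some box contains ≥ r objects we need more than (r − 1) · k objects total. Threshold: n = (r − 1) · k + 1. With r = 42 and k = 111: n = 41 · 111 + 1 = 4551 + 1 = 4552. For n = 4551 = 41 · 111, we can put exactly 41 objects in every box, avoiding 42 in any single one — so 4552 is tight.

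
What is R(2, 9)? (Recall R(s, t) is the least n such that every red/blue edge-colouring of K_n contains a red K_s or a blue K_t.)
R(2, 9) = 9

R(2, k) = k for all k ≥ 2: in a 2-colouring of K_k, either some edge is red (a red K_2) or all edges are blue (a blue K_k). And K_{8} coloured all-blue has no blue K_9, so R(2, 9) > 8. Hence R(2, 9) = 9.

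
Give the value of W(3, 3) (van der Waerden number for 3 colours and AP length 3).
W(3, 3) = 27

W(3, 3) = 27. The lower bound W(3, 3) > 26 comes from an explicit good 3-colouring of [1, 26]; the upper bound W(3, 3) ≤ 27 was verified by exhaustive search over 3-colourings of [1, 27].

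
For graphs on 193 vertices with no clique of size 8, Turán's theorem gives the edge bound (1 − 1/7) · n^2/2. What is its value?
Turán density bound = (6/7) · 193^2/2 = 111747/7 ≈ 15963.8571

Turán's theorem: ex(n, K_{r+1}) is achieved by the complete r-partite Turán graph T(n, r) with parts as balanced as possible, and is at most (1 − 1/r) · n^2/2. For r = 7, n = 193: the density bound is (6/7) · 37249/2 = 111747/7 ≈ 15963.8571. The integer-valued extremum is e(T(193, 7)) = 15963, which is strictly less than the density bound 111747/7 since 7 ∤ 193 (the parts of T(193, 7) cannot all be equal).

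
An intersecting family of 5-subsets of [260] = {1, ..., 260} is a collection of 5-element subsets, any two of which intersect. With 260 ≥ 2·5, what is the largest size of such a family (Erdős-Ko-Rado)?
max |F| = C(259, 4) = 183181376

The Erdős-Ko-Rado theorem states: for n ≥ 2k, an intersecting family of k-subsets of an n-element set has size at most C(n − 1, k − 1), with equality for 'star' families {A ⊆ [n] : |A| = k, i ∈ A} (fix an element i). For n = 260, k = 5: C(259, 4) = 183181376.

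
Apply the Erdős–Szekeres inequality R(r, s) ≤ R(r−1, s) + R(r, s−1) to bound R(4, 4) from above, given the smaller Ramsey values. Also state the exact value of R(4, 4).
R(4, 4) ≤ R(3, 4) + R(4, 3) = 9 + 9 = 18; exact value R(4, 4) = 18.

The Erdős–Szekeres recurrence R(r, s) ≤ R(r−1, s) + R(r, s−1) applied to (r, s) = (4, 4) gives
  R(4, 4) ≤ R(3, 4) + R(4, 3) = 9 + 9 = 18.
(Recall R(2, k) = k and R is symmetric.) Here the recurrence bound is tight: a matching lower-bound construction on K_{17} shows R(4, 4) > 17, so R(4, 4) = 18 exactly.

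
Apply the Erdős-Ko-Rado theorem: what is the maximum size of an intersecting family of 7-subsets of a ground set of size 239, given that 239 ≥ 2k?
max |F| = C(238, 6) = 236888757651

The Erdős-Ko-Rado theorem states: for n ≥ 2k, an intersecting family of k-subsets of an n-element set has size at most C(n − 1, k − 1), with equality for 'star' families {A ⊆ [n] : |A| = k, i ∈ A} (fix an element i). For n = 239, k = 7: C(238, 6) = 236888757651.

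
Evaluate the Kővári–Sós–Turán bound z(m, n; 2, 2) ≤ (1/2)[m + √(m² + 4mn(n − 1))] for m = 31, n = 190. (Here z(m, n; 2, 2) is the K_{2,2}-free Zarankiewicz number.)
z(31, 190; 2, 2) ≤ (1/2)[31 + √(31² + 4·31·190·189)] = (1/2)[31 + √4453801] = 1070.7015

Kővári–Sós–Turán: let r_1, ..., r_31 be the row sums and z = Σ r_i the total number of 1s. Each pair of columns can share at most one row with both entries 1 (else a 2×2 all-ones block appears), so Σ_i C(r_i, 2) ≤ C(190, 2) = 17955. By convexity Σ_i C(r_i, 2) ≥ 31·C(z/31, 2) = z(z − 31)/(2·31), giving z² − 31z − 31·190·189 ≤ 0 and hence z ≤ (1/2)[31 + √(961 + 4·1113210)] = (1/2)[31 + √4453801] ≈ (1/2)(31 + 2110.403) = 1070.7015.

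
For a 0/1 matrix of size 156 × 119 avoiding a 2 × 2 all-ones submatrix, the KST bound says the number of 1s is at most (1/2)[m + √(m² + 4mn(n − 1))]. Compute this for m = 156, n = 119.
z(156, 119; 2, 2) ≤ (1/2)[156 + √(156² + 4·156·119·118)] = (1/2)[156 + √8786544] = 1560.1053

Kővári–Sós–Turán: let r_1, ..., r_156 be the row sums and z = Σ r_i the total number of 1s. Each pair of columns can share at most one row with both entries 1 (else a 2×2 all-ones block appears), so Σ_i C(r_i, 2) ≤ C(119, 2) = 7021. By convexity Σ_i C(r_i, 2) ≥ 156·C(z/156, 2) = z(z − 156)/(2·156), giving z² − 156z − 156·119·118 ≤ 0 and hence z ≤ (1/2)[156 + √(24336 + 4·2190552)] = (1/2)[156 + √8786544] ≈ (1/2)(156 + 2964.2105) = 1560.1053.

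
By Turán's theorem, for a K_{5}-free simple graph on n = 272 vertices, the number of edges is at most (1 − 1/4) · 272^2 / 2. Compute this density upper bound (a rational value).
Turán density bound = (3/4) · 272^2/2 = 27744

Turán's theorem: ex(n, K_{r+1}) is achieved by the complete r-partite Turán graph T(n, r) with parts as balanced as possible, and is at most (1 − 1/r) · n^2/2. For r = 4, n = 272: the density bound is (3/4) · 73984/2 = 27744. Since 4 ∣ 272, the Turán graph T(272, 4) has parts of equal size 68, and its edge count e(T(272, 4)) = 27744 attains the density bound exactly.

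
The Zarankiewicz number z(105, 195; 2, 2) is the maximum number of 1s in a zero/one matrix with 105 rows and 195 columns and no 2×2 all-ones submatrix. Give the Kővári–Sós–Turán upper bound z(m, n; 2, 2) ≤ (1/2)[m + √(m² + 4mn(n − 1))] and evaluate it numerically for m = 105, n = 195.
z(105, 195; 2, 2) ≤ (1/2)[105 + √(105² + 4·105·195·194)] = (1/2)[105 + √15899625] = 2046.2167

Kővári–Sós–Turán: let r_1, ..., r_105 be the row sums and z = Σ r_i the total number of 1s. Each pair of columns can share at most one row with both entries 1 (else a 2×2 all-ones block appears), so Σ_i C(r_i, 2) ≤ C(195, 2) = 18915. By convexity Σ_i C(r_i, 2) ≥ 105·C(z/105, 2) = z(z − 105)/(2·105), giving z² − 105z − 105·195·194 ≤ 0 and hence z ≤ (1/2)[105 + √(11025 + 4·3972150)] = (1/2)[105 + √15899625] ≈ (1/2)(105 + 3987.4334) = 2046.2167.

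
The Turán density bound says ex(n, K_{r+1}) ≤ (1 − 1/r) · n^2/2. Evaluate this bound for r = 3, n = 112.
Turán density bound = (2/3) · 112^2/2 = 12544/3 ≈ 4181.3333

Turán's theorem: ex(n, K_{r+1}) is achieved by the complete r-partite Turán graph T(n, r) with parts as balanced as possible, and is at most (1 − 1/r) · n^2/2. For r = 3, n = 112: the density bound is (2/3) · 12544/2 = 12544/3 ≈ 4181.3333. The integer-valued extremum is e(T(112, 3)) = 4181, which is strictly less than the density bound 12544/3 since 3 ∤ 112 (the parts of T(112, 3) cannot all be equal).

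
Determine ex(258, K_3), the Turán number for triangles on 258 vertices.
ex(258, K_3) = ⌊258^2/4⌋ = 16641

Mantel (1907): a triangle-free graph on n vertices has at most ⌊n^2/4⌋ edges, with equality for the complete bipartite graph K_{⌊n/2⌋, ⌈n/2⌉}. For n = 258: ⌊258^2/4⌋ = ⌊66564/4⌋ = 16641. The extremal graph is K_{129, 129}, which has 129·129 = 16641 edges.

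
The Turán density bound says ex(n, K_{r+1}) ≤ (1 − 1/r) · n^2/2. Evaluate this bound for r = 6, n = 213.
Turán density bound = (5/6) · 213^2/2 = 75615/4 ≈ 18903.75

Turán's theorem: ex(n, K_{r+1}) is achieved by the complete r-partite Turán graph T(n, r) with parts as balanced as possible, and is at most (1 − 1/r) · n^2/2. For r = 6, n = 213: the density bound is (5/6) · 45369/2 = 75615/4 ≈ 18903.75. The integer-valued extremum is e(T(213, 6)) = 18903, which is strictly less than the density bound 75615/4 since 6 ∤ 213 (the parts of T(213, 6) cannot all be equal).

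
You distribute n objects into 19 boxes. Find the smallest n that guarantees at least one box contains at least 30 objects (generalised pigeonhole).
n = (30 − 1)·19 + 1 = 552

By the generalised pigeonhole principle, to guarantee some box contains ≥ r objects we need more than (r − 1) · k objects total. Threshold: n = (r − 1) · k + 1. With r = 30 and k = 19: n = 29 · 19 + 1 = 551 + 1 = 552. For n = 551 = 29 · 19, we can put exactly 29 objects in every box, avoiding 30 in any single one — so 552 is tight.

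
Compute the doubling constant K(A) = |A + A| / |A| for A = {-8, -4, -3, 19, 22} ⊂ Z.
K = |A + A| / |A| = 15/5 = 3

Enumerate A + A = {a + b : a, b ∈ A}. With |A| = 5, there are |A|^2 = 25 ordered sum pairs; collecting distinct values, A + A = {-16, -12, -11, -8, -7, -6, 11, 14, 15, 16, 18, 19, 38, 41, 44}, so |A + A| = 15. Thus K = 15/5 = 3. For comparison, the minimum possible |A + A| over all 5-element sets is 2·5 − 1 = 9 (so min K = 9/5), attained only by arithmetic progressions.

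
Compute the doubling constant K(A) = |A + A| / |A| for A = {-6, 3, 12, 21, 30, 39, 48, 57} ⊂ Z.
K = |A + A| / |A| = 15/8

Enumerate A + A = {a + b : a, b ∈ A}. With |A| = 8, there are |A|^2 = 64 ordered sum pairs; collecting distinct values, A + A = {-12, -3, 6, 15, 24, 33, 42, 51, 60, 69, 78, 87, 96, 105, 114}, so |A + A| = 15. Thus K = 15/8. Here |A + A| = 2|A| − 1 = 15, the minimum possible — so K = 15/8 is minimal, which holds iff A is an arithmetic progression.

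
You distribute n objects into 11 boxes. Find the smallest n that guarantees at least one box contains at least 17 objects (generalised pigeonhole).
n = (17 − 1)·11 + 1 = 177

By the generalised pigeonhole principle, to guarantee some box contains ≥ r objects we need more than (r − 1) · k objects total. Threshold: n = (r − 1) · k + 1. With r = 17 and k = 11: n = 16 · 11 + 1 = 176 + 1 = 177. For n = 176 = 16 · 11, we can put exactly 16 objects in every box, avoiding 17 in any single one — so 177 is tight.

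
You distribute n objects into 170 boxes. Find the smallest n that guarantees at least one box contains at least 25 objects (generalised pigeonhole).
n = (25 − 1)·170 + 1 = 4081

By the generalised pigeonhole principle, to guarantee some box contains ≥ r objects we need more than (r − 1) · k objects total. Threshold: n = (r − 1) · k + 1. With r = 25 and k = 170: n = 24 · 170 + 1 = 4080 + 1 = 4081. For n = 4080 = 24 · 170, we can put exactly 24 objects in every box, avoiding 25 in any single one — so 4081 is tight.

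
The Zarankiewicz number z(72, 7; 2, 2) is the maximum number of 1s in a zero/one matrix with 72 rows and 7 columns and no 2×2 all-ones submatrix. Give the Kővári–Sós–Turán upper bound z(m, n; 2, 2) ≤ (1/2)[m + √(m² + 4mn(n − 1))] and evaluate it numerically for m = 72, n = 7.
z(72, 7; 2, 2) ≤ (1/2)[72 + √(72² + 4·72·7·6)] = (1/2)[72 + √17280] = 101.7267

Kővári–Sós–Turán: let r_1, ..., r_72 be the row sums and z = Σ r_i the total number of 1s. Each pair of columns can share at most one row with both entries 1 (else a 2×2 all-ones block appears), so Σ_i C(r_i, 2) ≤ C(7, 2) = 21. By convexity Σ_i C(r_i, 2) ≥ 72·C(z/72, 2) = z(z − 72)/(2·72), giving z² − 72z − 72·7·6 ≤ 0 and hence z ≤ (1/2)[72 + √(5184 + 4·3024)] = (1/2)[72 + √17280] ≈ (1/2)(72 + 131.4534) = 101.7267.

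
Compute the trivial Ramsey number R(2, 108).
R(2, 108) = 108

R(2, k) = k for all k ≥ 2: in a 2-colouring of K_k, either some edge is red (a red K_2) or all edges are blue (a blue K_k). And K_{107} coloured all-blue has no blue K_108, so R(2, 108) > 107. Hence R(2, 108) = 108.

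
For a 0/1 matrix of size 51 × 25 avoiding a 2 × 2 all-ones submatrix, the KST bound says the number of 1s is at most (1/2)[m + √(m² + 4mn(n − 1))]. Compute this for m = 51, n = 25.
z(51, 25; 2, 2) ≤ (1/2)[51 + √(51² + 4·51·25·24)] = (1/2)[51 + √125001] = 202.2774

Kővári–Sós–Turán: let r_1, ..., r_51 be the row sums and z = Σ r_i the total number of 1s. Each pair of columns can share at most one row with both entries 1 (else a 2×2 all-ones block appears), so Σ_i C(r_i, 2) ≤ C(25, 2) = 300. By convexity Σ_i C(r_i, 2) ≥ 51·C(z/51, 2) = z(z − 51)/(2·51), giving z² − 51z − 51·25·24 ≤ 0 and hence z ≤ (1/2)[51 + √(2601 + 4·30600)] = (1/2)[51 + √125001] ≈ (1/2)(51 + 353.5548) = 202.2774.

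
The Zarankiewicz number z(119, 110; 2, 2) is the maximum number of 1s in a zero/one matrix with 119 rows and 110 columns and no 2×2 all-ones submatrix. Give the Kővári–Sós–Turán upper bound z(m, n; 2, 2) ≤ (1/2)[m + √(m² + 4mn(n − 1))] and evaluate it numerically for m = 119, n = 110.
z(119, 110; 2, 2) ≤ (1/2)[119 + √(119² + 4·119·110·109)] = (1/2)[119 + √5721401] = 1255.4725

Kővári–Sós–Turán: let r_1, ..., r_119 be the row sums and z = Σ r_i the total number of 1s. Each pair of columns can share at most one row with both entries 1 (else a 2×2 all-ones block appears), so Σ_i C(r_i, 2) ≤ C(110, 2) = 5995. By convexity Σ_i C(r_i, 2) ≥ 119·C(z/119, 2) = z(z − 119)/(2·119), giving z² − 119z − 119·110·109 ≤ 0 and hence z ≤ (1/2)[119 + √(14161 + 4·1426810)] = (1/2)[119 + √5721401] ≈ (1/2)(119 + 2391.945) = 1255.4725.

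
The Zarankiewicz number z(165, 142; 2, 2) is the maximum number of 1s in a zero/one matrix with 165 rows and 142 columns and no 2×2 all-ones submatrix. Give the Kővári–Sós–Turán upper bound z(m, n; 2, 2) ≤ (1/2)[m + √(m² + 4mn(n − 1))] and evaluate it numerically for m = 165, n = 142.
z(165, 142; 2, 2) ≤ (1/2)[165 + √(165² + 4·165·142·141)] = (1/2)[165 + √13241745] = 1901.9604

Kővári–Sós–Turán: let r_1, ..., r_165 be the row sums and z = Σ r_i the total number of 1s. Each pair of columns can share at most one row with both entries 1 (else a 2×2 all-ones block appears), so Σ_i C(r_i, 2) ≤ C(142, 2) = 10011. By convexity Σ_i C(r_i, 2) ≥ 165·C(z/165, 2) = z(z − 165)/(2·165), giving z² − 165z − 165·142·141 ≤ 0 and hence z ≤ (1/2)[165 + √(27225 + 4·3303630)] = (1/2)[165 + √13241745] ≈ (1/2)(165 + 3638.9209) = 1901.9604.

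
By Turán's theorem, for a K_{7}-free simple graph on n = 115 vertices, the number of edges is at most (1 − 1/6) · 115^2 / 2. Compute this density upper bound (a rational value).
Turán density bound = (5/6) · 115^2/2 = 66125/12 ≈ 5510.4167

Turán's theorem: ex(n, K_{r+1}) is achieved by the complete r-partite Turán graph T(n, r) with parts as balanced as possible, and is at most (1 − 1/r) · n^2/2. For r = 6, n = 115: the density bound is (5/6) · 13225/2 = 66125/12 ≈ 5510.4167. The integer-valued extremum is e(T(115, 6)) = 5510, which is strictly less than the density bound 66125/12 since 6 ∤ 115 (the parts of T(115, 6) cannot all be equal).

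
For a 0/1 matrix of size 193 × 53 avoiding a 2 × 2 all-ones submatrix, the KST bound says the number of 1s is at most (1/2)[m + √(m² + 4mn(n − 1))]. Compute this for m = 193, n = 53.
z(193, 53; 2, 2) ≤ (1/2)[193 + √(193² + 4·193·53·52)] = (1/2)[193 + √2164881] = 832.1767

Kővári–Sós–Turán: let r_1, ..., r_193 be the row sums and z = Σ r_i the total number of 1s. Each pair of columns can share at most one row with both entries 1 (else a 2×2 all-ones block appears), so Σ_i C(r_i, 2) ≤ C(53, 2) = 1378. By convexity Σ_i C(r_i, 2) ≥ 193·C(z/193, 2) = z(z − 193)/(2·193), giving z² − 193z − 193·53·52 ≤ 0 and hence z ≤ (1/2)[193 + √(37249 + 4·531908)] = (1/2)[193 + √2164881] ≈ (1/2)(193 + 1471.3535) = 832.1767.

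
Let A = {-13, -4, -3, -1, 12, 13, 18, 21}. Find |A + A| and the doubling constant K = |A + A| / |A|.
K = |A + A| / |A| = 33/8

Enumerate A + A = {a + b : a, b ∈ A}. With |A| = 8, there are |A|^2 = 64 ordered sum pairs; collecting distinct values, A + A = {-26, -17, -16, -14, -8, -7, -6, -5, -4, -2, -1, 0, 5, 8, 9, 10, 11, 12, 14, 15, 17, 18, 20, 24, 25, 26, 30, 31, 33, 34, 36, 39, 42}, so |A + A| = 33. Thus K = 33/8. For comparison, the minimum possible |A + A| over all 8-element sets is 2·8 − 1 = 15 (so min K = 15/8), attained only by arithmetic progressions.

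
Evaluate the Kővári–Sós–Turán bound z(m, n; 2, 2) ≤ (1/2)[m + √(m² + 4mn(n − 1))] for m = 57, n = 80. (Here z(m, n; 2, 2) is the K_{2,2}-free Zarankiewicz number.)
z(57, 80; 2, 2) ≤ (1/2)[57 + √(57² + 4·57·80·79)] = (1/2)[57 + √1444209] = 629.3762

Kővári–Sós–Turán: let r_1, ..., r_57 be the row sums and z = Σ r_i the total number of 1s. Each pair of columns can share at most one row with both entries 1 (else a 2×2 all-ones block appears), so Σ_i C(r_i, 2) ≤ C(80, 2) = 3160. By convexity Σ_i C(r_i, 2) ≥ 57·C(z/57, 2) = z(z − 57)/(2·57), giving z² − 57z − 57·80·79 ≤ 0 and hence z ≤ (1/2)[57 + √(3249 + 4·360240)] = (1/2)[57 + √1444209] ≈ (1/2)(57 + 1201.7525) = 629.3762.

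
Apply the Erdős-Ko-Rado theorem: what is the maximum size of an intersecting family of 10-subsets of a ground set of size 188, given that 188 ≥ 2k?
max |F| = C(187, 9) = 633734948777645

Erdős-Ko-Rado (1961): when n ≥ 2k, max |F| = C(n−1, k−1). The bound is attained by the star {A : i ∈ A} for any fixed i ∈ [n]. Here C(188−1, 10−1) = C(187, 9) = 633734948777645.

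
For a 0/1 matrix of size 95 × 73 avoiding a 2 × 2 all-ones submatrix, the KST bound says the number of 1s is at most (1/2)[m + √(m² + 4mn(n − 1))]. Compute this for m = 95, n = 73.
z(95, 73; 2, 2) ≤ (1/2)[95 + √(95² + 4·95·73·72)] = (1/2)[95 + √2006305] = 755.7205

Kővári–Sós–Turán: let r_1, ..., r_95 be the row sums and z = Σ r_i the total number of 1s. Each pair of columns can share at most one row with both entries 1 (else a 2×2 all-ones block appears), so Σ_i C(r_i, 2) ≤ C(73, 2) = 2628. By convexity Σ_i C(r_i, 2) ≥ 95·C(z/95, 2) = z(z − 95)/(2·95), giving z² − 95z − 95·73·72 ≤ 0 and hence z ≤ (1/2)[95 + √(9025 + 4·499320)] = (1/2)[95 + √2006305] ≈ (1/2)(95 + 1416.441) = 755.7205.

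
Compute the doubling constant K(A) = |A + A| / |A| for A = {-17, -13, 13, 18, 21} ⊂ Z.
K = |A + A| / |A| = 15/5 = 3

Enumerate A + A = {a + b : a, b ∈ A}. With |A| = 5, there are |A|^2 = 25 ordered sum pairs; collecting distinct values, A + A = {-34, -30, -26, -4, 0, 1, 4, 5, 8, 26, 31, 34, 36, 39, 42}, so |A + A| = 15. Thus K = 15/5 = 3. For comparison, the minimum possible |A + A| over all 5-element sets is 2·5 − 1 = 9 (so min K = 9/5), attained only by arithmetic progressions.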